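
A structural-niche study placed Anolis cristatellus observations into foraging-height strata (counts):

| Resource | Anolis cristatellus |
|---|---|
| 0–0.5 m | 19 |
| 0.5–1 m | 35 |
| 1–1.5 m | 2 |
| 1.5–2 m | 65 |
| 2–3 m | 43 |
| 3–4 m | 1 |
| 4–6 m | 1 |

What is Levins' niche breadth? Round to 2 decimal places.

Proportions for Anolis cristatellus (n=166): 19/166=0.1145, 35/166=0.2108, 2/166=0.0120, 65/166=0.3916, 43/166=0.2590, 1/166=0.0060, 1/166=0.0060
Σpᵢ² = 0.1145² + 0.2108² + 0.0120² + 0.3916² + 0.2590² + 0.0060² + 0.0060² = 0.013110 + 0.044437 + 0.000144 + 0.153351 + 0.067081 + 0.000036 + 0.000036 = 0.278195
B = 1 / 0.278195 = 3.5946

3.59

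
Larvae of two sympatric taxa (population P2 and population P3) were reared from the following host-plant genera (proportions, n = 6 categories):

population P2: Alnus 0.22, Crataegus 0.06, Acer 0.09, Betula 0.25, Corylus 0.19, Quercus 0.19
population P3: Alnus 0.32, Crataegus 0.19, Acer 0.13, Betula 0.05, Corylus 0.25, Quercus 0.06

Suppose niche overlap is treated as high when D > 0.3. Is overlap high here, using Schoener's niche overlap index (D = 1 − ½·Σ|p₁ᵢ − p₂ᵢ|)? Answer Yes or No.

Σ|p₁ᵢ − p₂ᵢ| = 0.10 + 0.13 + 0.04 + 0.20 + 0.06 + 0.13 = 0.66
D = 1 − ½ × 0.66 = 1 − 0.330 = 0.6700
D = 0.6700 > 0.3 → Yes.

Yes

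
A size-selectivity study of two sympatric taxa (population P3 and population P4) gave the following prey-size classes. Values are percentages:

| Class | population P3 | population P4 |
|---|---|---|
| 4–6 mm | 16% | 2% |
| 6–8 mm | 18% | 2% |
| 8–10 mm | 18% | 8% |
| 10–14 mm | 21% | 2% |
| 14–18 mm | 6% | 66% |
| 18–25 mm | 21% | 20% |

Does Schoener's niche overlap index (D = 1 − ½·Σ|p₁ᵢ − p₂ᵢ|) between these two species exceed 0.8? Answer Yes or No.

No

Convert percentages to proportions (divide by 100).
Σ|p₁ᵢ − p₂ᵢ| = 0.14 + 0.16 + 0.10 + 0.19 + 0.60 + 0.01 = 1.20
D = 1 − ½ × 1.20 = 1 − 0.600 = 0.4000
D = 0.4000 < 0.8 → No.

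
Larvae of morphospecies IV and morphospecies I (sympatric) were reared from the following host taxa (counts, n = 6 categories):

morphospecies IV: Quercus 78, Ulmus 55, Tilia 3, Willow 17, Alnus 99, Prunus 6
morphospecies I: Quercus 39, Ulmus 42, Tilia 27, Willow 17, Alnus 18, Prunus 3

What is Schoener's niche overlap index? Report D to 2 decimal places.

0.70

Proportions for morphospecies IV (n=258): 78/258=0.3023, 55/258=0.2132, 3/258=0.0116, 17/258=0.0659, 99/258=0.3837, 6/258=0.0233
Proportions for morphospecies I (n=146): 39/146=0.2671, 42/146=0.2877, 27/146=0.1849, 17/146=0.1164, 18/146=0.1233, 3/146=0.0205
Σ|p₁ᵢ − p₂ᵢ| = 0.0352 + 0.0745 + 0.1733 + 0.0505 + 0.2604 + 0.0028 = 0.5967
D = 1 − ½ × 0.5967 = 1 − 0.29835 = 0.70165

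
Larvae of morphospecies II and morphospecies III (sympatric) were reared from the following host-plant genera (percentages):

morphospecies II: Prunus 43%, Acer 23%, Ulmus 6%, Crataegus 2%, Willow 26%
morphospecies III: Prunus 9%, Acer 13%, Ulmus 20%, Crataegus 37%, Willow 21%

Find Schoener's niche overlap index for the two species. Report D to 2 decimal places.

Convert percentages to proportions (divide by 100).
Σ|p₁ᵢ − p₂ᵢ| = 0.34 + 0.10 + 0.14 + 0.35 + 0.05 = 0.98
D = 1 − ½ × 0.98 = 1 − 0.490 = 0.5100

0.51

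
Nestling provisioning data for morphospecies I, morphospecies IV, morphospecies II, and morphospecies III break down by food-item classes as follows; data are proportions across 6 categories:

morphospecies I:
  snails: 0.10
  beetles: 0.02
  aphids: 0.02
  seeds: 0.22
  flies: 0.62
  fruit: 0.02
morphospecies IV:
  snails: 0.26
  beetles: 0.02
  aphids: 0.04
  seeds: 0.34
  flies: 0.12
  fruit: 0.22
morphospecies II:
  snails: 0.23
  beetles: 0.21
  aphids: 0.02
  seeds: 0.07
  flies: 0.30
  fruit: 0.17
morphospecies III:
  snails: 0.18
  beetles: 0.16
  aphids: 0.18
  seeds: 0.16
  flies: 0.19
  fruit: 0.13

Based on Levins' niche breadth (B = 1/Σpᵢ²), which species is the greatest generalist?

morphospecies III

Σp_Iᵢ² = 0.10² + 0.02² + 0.02² + 0.22² + 0.62² + 0.02² = 0.0100 + 0.0004 + 0.0004 + 0.0484 + 0.3844 + 0.0004 = 0.4440
B_I = 1 / 0.4440 = 2.2523
Σp_IVᵢ² = 0.26² + 0.02² + 0.04² + 0.34² + 0.12² + 0.22² = 0.0676 + 0.0004 + 0.0016 + 0.1156 + 0.0144 + 0.0484 = 0.2480
B_IV = 1 / 0.2480 = 4.0323
Σp_IIᵢ² = 0.23² + 0.21² + 0.02² + 0.07² + 0.30² + 0.17² = 0.0529 + 0.0441 + 0.0004 + 0.0049 + 0.0900 + 0.0289 = 0.2212
B_II = 1 / 0.2212 = 4.5208
Σp_IIIᵢ² = 0.18² + 0.16² + 0.18² + 0.16² + 0.19² + 0.13² = 0.0324 + 0.0256 + 0.0324 + 0.0256 + 0.0361 + 0.0169 = 0.1690
B_III = 1 / 0.1690 = 5.9172
Highest B → broadest niche (most generalist): morphospecies III (B = 5.92).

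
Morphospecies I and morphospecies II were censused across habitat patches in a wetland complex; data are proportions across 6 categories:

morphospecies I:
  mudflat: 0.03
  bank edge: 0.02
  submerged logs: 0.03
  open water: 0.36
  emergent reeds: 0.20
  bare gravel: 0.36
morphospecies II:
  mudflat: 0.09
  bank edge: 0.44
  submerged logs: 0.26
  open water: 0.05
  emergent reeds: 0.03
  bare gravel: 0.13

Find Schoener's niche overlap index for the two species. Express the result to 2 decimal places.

Σ|p₁ᵢ − p₂ᵢ| = 0.06 + 0.42 + 0.23 + 0.31 + 0.17 + 0.23 = 1.42
D = 1 − ½ × 1.42 = 1 − 0.710 = 0.2900

0.29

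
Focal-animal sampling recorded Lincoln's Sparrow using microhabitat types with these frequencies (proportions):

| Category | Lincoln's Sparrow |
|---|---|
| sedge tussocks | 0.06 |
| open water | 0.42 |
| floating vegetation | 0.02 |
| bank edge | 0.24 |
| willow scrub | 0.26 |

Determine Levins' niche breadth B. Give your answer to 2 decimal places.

3.27

Σpᵢ² = 0.06² + 0.42² + 0.02² + 0.24² + 0.26² = 0.0036 + 0.1764 + 0.0004 + 0.0576 + 0.0676 = 0.3056
B = 1 / 0.3056 = 3.2723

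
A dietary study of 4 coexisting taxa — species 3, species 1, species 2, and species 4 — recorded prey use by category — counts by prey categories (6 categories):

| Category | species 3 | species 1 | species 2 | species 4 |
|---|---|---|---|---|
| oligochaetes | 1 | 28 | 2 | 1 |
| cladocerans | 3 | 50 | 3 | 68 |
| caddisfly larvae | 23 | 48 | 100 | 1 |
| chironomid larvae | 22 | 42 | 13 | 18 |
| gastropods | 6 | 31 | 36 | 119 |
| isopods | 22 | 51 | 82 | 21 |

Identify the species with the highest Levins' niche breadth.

Proportions for species 3 (n=77): 1/77=0.0130, 3/77=0.0390, 23/77=0.2987, 22/77=0.2857, 6/77=0.0779, 22/77=0.2857
Proportions for species 1 (n=250): 28/250=0.1120, 50/250=0.2000, 48/250=0.1920, 42/250=0.1680, 31/250=0.1240, 51/250=0.2040
Proportions for species 2 (n=236): 2/236=0.0085, 3/236=0.0127, 100/236=0.4237, 13/236=0.0551, 36/236=0.1525, 82/236=0.3475
Proportions for species 4 (n=228): 1/228=0.0044, 68/228=0.2982, 1/228=0.0044, 18/228=0.0789, 119/228=0.5219, 21/228=0.0921
Σp_3ᵢ² = 0.0130² + 0.0390² + 0.2987² + 0.2857² + 0.0779² + 0.2857² = 0.000169 + 0.001521 + 0.089222 + 0.081624 + 0.006068 + 0.081624 = 0.260228
B_3 = 1 / 0.260228 = 3.8428
Σp_1ᵢ² = 0.1120² + 0.2000² + 0.1920² + 0.1680² + 0.1240² + 0.2040² = 0.012544 + 0.040000 + 0.036864 + 0.028224 + 0.015376 + 0.041616 = 0.174624
B_1 = 1 / 0.174624 = 5.7266
Σp_2ᵢ² = 0.0085² + 0.0127² + 0.4237² + 0.0551² + 0.1525² + 0.3475² = 0.000072 + 0.000161 + 0.179522 + 0.003036 + 0.023256 + 0.120756 = 0.326803
B_2 = 1 / 0.326803 = 3.0599
Σp_4ᵢ² = 0.0044² + 0.2982² + 0.0044² + 0.0789² + 0.5219² + 0.0921² = 0.000019 + 0.088923 + 0.000019 + 0.006225 + 0.272380 + 0.008482 = 0.376048
B_4 = 1 / 0.376048 = 2.6592
Highest B → broadest niche (most generalist): species 1 (B = 5.73).

species 1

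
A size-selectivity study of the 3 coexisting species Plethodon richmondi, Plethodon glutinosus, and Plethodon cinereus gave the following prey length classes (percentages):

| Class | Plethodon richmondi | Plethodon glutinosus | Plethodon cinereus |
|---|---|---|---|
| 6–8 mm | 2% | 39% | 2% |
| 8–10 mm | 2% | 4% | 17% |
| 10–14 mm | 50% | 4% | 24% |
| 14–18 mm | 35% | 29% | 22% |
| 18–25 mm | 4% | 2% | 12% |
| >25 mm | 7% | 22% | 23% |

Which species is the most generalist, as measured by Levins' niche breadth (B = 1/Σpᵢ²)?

Plethodon cinereus

Convert percentages to proportions (divide by 100).
Σp_richᵢ² = 0.02² + 0.02² + 0.50² + 0.35² + 0.04² + 0.07² = 0.0004 + 0.0004 + 0.2500 + 0.1225 + 0.0016 + 0.0049 = 0.3798
B_rich = 1 / 0.3798 = 2.6330
Σp_glutᵢ² = 0.39² + 0.04² + 0.04² + 0.29² + 0.02² + 0.22² = 0.1521 + 0.0016 + 0.0016 + 0.0841 + 0.0004 + 0.0484 = 0.2882
B_glut = 1 / 0.2882 = 3.4698
Σp_cineᵢ² = 0.02² + 0.17² + 0.24² + 0.22² + 0.12² + 0.23² = 0.0004 + 0.0289 + 0.0576 + 0.0484 + 0.0144 + 0.0529 = 0.2026
B_cine = 1 / 0.2026 = 4.9358
Highest B → broadest niche (most generalist): Plethodon cinereus (B = 4.94).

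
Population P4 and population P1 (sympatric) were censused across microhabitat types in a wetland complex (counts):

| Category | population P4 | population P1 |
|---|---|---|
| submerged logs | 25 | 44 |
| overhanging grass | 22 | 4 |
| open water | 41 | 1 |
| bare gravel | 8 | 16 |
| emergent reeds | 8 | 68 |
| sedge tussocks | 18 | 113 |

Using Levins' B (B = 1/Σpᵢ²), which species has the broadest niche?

Proportions for population P4 (n=122): 25/122=0.2049, 22/122=0.1803, 41/122=0.3361, 8/122=0.0656, 8/122=0.0656, 18/122=0.1475
Proportions for population P1 (n=246): 44/246=0.1789, 4/246=0.0163, 1/246=0.0041, 16/246=0.0650, 68/246=0.2764, 113/246=0.4593
Σp_P4ᵢ² = 0.2049² + 0.1803² + 0.3361² + 0.0656² + 0.0656² + 0.1475² = 0.041984 + 0.032508 + 0.112963 + 0.004303 + 0.004303 + 0.021756 = 0.217817
B_P4 = 1 / 0.217817 = 4.5910
Σp_P1ᵢ² = 0.1789² + 0.0163² + 0.0041² + 0.0650² + 0.2764² + 0.4593² = 0.032005 + 0.000266 + 0.000017 + 0.004225 + 0.076397 + 0.210956 = 0.323866
B_P1 = 1 / 0.323866 = 3.0877
Highest B → broadest niche (most generalist): population P4 (B = 4.59).

population P4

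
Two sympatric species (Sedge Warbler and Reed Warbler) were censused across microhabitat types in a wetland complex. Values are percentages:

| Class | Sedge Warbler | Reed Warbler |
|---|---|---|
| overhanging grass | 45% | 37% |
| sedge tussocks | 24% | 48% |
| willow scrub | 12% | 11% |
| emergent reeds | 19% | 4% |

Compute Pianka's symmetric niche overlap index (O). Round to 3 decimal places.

0.879

Convert percentages to proportions (divide by 100).
Σ p₁ᵢp₂ᵢ = 0.1665 + 0.1152 + 0.0132 + 0.0076 = 0.3025
Σp_1ᵢ² = 0.45² + 0.24² + 0.12² + 0.19² = 0.2025 + 0.0576 + 0.0144 + 0.0361 = 0.3106
Σp_2ᵢ² = 0.37² + 0.48² + 0.11² + 0.04² = 0.1369 + 0.2304 + 0.0121 + 0.0016 = 0.3810
O = 0.3025 / √(0.3106 × 0.3810) = 0.3025 / 0.344004 = 0.87935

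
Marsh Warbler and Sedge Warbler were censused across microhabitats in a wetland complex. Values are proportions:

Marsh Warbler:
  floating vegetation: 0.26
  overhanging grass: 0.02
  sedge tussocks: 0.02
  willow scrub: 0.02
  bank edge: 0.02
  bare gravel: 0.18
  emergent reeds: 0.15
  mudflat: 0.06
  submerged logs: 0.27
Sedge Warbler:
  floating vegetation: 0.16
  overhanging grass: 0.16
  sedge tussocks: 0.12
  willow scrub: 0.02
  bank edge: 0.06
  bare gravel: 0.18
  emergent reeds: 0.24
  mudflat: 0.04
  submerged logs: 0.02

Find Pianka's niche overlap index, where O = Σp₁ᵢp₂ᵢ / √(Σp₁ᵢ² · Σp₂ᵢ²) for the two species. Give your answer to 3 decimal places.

Σ p₁ᵢp₂ᵢ = 0.0416 + 0.0032 + 0.0024 + 0.0004 + 0.0012 + 0.0324 + 0.0360 + 0.0024 + 0.0054 = 0.1250
Σp_1ᵢ² = 0.26² + 0.02² + 0.02² + 0.02² + 0.02² + 0.18² + 0.15² + 0.06² + 0.27² = 0.0676 + 0.0004 + 0.0004 + 0.0004 + 0.0004 + 0.0324 + 0.0225 + 0.0036 + 0.0729 = 0.2006
Σp_2ᵢ² = 0.16² + 0.16² + 0.12² + 0.02² + 0.06² + 0.18² + 0.24² + 0.04² + 0.02² = 0.0256 + 0.0256 + 0.0144 + 0.0004 + 0.0036 + 0.0324 + 0.0576 + 0.0016 + 0.0004 = 0.1616
O = 0.1250 / √(0.2006 × 0.1616) = 0.1250 / 0.180047 = 0.69426

0.694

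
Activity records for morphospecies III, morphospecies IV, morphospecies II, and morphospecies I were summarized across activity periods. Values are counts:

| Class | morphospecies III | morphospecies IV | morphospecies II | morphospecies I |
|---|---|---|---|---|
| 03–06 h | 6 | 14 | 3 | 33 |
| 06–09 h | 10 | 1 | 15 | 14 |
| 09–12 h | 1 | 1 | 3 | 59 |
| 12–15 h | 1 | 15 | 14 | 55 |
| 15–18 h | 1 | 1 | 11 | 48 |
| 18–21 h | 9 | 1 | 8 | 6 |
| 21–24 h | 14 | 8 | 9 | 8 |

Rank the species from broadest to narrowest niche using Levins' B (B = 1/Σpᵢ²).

Proportions for morphospecies III (n=42): 6/42=0.1429, 10/42=0.2381, 1/42=0.0238, 1/42=0.0238, 1/42=0.0238, 9/42=0.2143, 14/42=0.3333
Proportions for morphospecies IV (n=41): 14/41=0.3415, 1/41=0.0244, 1/41=0.0244, 15/41=0.3659, 1/41=0.0244, 1/41=0.0244, 8/41=0.1951
Proportions for morphospecies II (n=63): 3/63=0.0476, 15/63=0.2381, 3/63=0.0476, 14/63=0.2222, 11/63=0.1746, 8/63=0.1270, 9/63=0.1429
Proportions for morphospecies I (n=223): 33/223=0.1480, 14/223=0.0628, 59/223=0.2646, 55/223=0.2466, 48/223=0.2152, 6/223=0.0269, 8/223=0.0359
Σp_IIIᵢ² = 0.1429² + 0.2381² + 0.0238² + 0.0238² + 0.0238² + 0.2143² + 0.3333² = 0.020420 + 0.056692 + 0.000566 + 0.000566 + 0.000566 + 0.045924 + 0.111089 = 0.235823
B_III = 1 / 0.235823 = 4.2405
Σp_IVᵢ² = 0.3415² + 0.0244² + 0.0244² + 0.3659² + 0.0244² + 0.0244² + 0.1951² = 0.116622 + 0.000595 + 0.000595 + 0.133883 + 0.000595 + 0.000595 + 0.038064 = 0.290949
B_IV = 1 / 0.290949 = 3.4370
Σp_IIᵢ² = 0.0476² + 0.2381² + 0.0476² + 0.2222² + 0.1746² + 0.1270² + 0.1429² = 0.002266 + 0.056692 + 0.002266 + 0.049373 + 0.030485 + 0.016129 + 0.020420 = 0.177631
B_II = 1 / 0.177631 = 5.6296
Σp_Iᵢ² = 0.1480² + 0.0628² + 0.2646² + 0.2466² + 0.2152² + 0.0269² + 0.0359² = 0.021904 + 0.003944 + 0.070013 + 0.060812 + 0.046311 + 0.000724 + 0.001289 = 0.204997
B_I = 1 / 0.204997 = 4.8781
Ranking by B (broadest → narrowest): morphospecies II (5.63) > morphospecies I (4.88) > morphospecies III (4.24) > morphospecies IV (3.44)

morphospecies II > morphospecies I > morphospecies III > morphospecies IV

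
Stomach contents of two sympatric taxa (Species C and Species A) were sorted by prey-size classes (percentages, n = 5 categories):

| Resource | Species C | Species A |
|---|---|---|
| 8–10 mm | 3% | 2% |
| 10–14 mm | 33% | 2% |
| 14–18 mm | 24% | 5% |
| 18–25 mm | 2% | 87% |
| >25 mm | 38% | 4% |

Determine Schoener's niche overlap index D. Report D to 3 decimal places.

0.150

Convert percentages to proportions (divide by 100).
Σ|p₁ᵢ − p₂ᵢ| = 0.01 + 0.31 + 0.19 + 0.85 + 0.34 = 1.70
D = 1 − ½ × 1.70 = 1 − 0.850 = 0.15000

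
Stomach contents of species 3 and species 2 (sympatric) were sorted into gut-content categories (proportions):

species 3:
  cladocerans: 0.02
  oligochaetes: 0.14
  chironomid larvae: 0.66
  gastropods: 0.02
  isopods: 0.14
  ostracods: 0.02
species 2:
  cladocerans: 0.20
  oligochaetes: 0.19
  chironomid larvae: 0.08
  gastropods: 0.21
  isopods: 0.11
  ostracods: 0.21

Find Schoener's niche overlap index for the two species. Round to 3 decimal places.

0.390

Σ|p₁ᵢ − p₂ᵢ| = 0.18 + 0.05 + 0.58 + 0.19 + 0.03 + 0.19 = 1.22
D = 1 − ½ × 1.22 = 1 − 0.610 = 0.39000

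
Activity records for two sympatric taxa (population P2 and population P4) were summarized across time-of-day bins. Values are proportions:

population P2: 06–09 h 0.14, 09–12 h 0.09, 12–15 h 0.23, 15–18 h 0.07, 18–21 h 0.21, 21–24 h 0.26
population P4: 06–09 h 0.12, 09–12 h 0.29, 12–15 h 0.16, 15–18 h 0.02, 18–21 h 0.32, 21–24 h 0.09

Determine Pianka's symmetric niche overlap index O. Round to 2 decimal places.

Σ p₁ᵢp₂ᵢ = 0.0168 + 0.0261 + 0.0368 + 0.0014 + 0.0672 + 0.0234 = 0.1717
Σp_1ᵢ² = 0.14² + 0.09² + 0.23² + 0.07² + 0.21² + 0.26² = 0.0196 + 0.0081 + 0.0529 + 0.0049 + 0.0441 + 0.0676 = 0.1972
Σp_2ᵢ² = 0.12² + 0.29² + 0.16² + 0.02² + 0.32² + 0.09² = 0.0144 + 0.0841 + 0.0256 + 0.0004 + 0.1024 + 0.0081 = 0.2350
O = 0.1717 / √(0.1972 × 0.2350) = 0.1717 / 0.21527 = 0.7976

0.80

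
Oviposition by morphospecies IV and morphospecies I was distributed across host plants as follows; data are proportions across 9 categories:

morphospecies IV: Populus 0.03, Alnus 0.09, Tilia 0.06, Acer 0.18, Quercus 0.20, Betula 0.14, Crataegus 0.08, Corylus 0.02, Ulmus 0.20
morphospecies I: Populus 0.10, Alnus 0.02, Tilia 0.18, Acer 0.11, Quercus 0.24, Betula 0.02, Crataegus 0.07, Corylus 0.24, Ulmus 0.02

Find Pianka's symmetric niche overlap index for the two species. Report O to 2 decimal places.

Σ p₁ᵢp₂ᵢ = 0.0030 + 0.0018 + 0.0108 + 0.0198 + 0.0480 + 0.0028 + 0.0056 + 0.0048 + 0.0040 = 0.1006
Σp_1ᵢ² = 0.03² + 0.09² + 0.06² + 0.18² + 0.20² + 0.14² + 0.08² + 0.02² + 0.20² = 0.0009 + 0.0081 + 0.0036 + 0.0324 + 0.0400 + 0.0196 + 0.0064 + 0.0004 + 0.0400 = 0.1514
Σp_2ᵢ² = 0.10² + 0.02² + 0.18² + 0.11² + 0.24² + 0.02² + 0.07² + 0.24² + 0.02² = 0.0100 + 0.0004 + 0.0324 + 0.0121 + 0.0576 + 0.0004 + 0.0049 + 0.0576 + 0.0004 = 0.1758
O = 0.1006 / √(0.1514 × 0.1758) = 0.1006 / 0.16314 = 0.6166

0.62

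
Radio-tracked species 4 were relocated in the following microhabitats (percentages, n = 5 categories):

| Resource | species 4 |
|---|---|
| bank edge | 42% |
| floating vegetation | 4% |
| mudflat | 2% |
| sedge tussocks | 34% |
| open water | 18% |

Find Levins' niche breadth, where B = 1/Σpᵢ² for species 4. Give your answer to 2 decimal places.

3.06

Convert percentages to proportions (divide by 100).
Σpᵢ² = 0.42² + 0.04² + 0.02² + 0.34² + 0.18² = 0.1764 + 0.0016 + 0.0004 + 0.1156 + 0.0324 = 0.3264
B = 1 / 0.3264 = 3.0637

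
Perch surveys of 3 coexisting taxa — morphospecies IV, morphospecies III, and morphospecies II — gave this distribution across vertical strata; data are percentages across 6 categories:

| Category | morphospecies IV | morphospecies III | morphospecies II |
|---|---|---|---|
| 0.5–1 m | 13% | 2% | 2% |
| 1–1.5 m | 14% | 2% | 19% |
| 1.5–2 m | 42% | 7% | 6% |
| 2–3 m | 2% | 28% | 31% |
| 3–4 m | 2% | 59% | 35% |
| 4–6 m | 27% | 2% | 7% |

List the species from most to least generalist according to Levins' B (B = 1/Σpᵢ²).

morphospecies II > morphospecies IV > morphospecies III

Convert percentages to proportions (divide by 100).
Σp_IVᵢ² = 0.13² + 0.14² + 0.42² + 0.02² + 0.02² + 0.27² = 0.0169 + 0.0196 + 0.1764 + 0.0004 + 0.0004 + 0.0729 = 0.2866
B_IV = 1 / 0.2866 = 3.4892
Σp_IIIᵢ² = 0.02² + 0.02² + 0.07² + 0.28² + 0.59² + 0.02² = 0.0004 + 0.0004 + 0.0049 + 0.0784 + 0.3481 + 0.0004 = 0.4326
B_III = 1 / 0.4326 = 2.3116
Σp_IIᵢ² = 0.02² + 0.19² + 0.06² + 0.31² + 0.35² + 0.07² = 0.0004 + 0.0361 + 0.0036 + 0.0961 + 0.1225 + 0.0049 = 0.2636
B_II = 1 / 0.2636 = 3.7936
Ranking by B (broadest → narrowest): morphospecies II (3.79) > morphospecies IV (3.49) > morphospecies III (2.31)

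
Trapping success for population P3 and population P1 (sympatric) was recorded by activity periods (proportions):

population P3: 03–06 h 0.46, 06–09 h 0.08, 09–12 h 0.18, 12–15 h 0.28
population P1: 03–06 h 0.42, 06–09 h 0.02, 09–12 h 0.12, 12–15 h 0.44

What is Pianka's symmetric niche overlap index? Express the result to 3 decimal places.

Σ p₁ᵢp₂ᵢ = 0.1932 + 0.0016 + 0.0216 + 0.1232 = 0.3396
Σp_1ᵢ² = 0.46² + 0.08² + 0.18² + 0.28² = 0.2116 + 0.0064 + 0.0324 + 0.0784 = 0.3288
Σp_2ᵢ² = 0.42² + 0.02² + 0.12² + 0.44² = 0.1764 + 0.0004 + 0.0144 + 0.1936 = 0.3848
O = 0.3396 / √(0.3288 × 0.3848) = 0.3396 / 0.355700 = 0.95474

0.955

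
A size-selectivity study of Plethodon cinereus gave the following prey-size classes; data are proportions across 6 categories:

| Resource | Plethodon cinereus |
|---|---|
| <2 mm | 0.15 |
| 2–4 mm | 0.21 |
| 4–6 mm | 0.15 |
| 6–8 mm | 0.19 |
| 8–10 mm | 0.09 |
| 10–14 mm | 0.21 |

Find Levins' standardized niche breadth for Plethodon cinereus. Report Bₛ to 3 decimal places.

Σpᵢ² = 0.15² + 0.21² + 0.15² + 0.19² + 0.09² + 0.21² = 0.0225 + 0.0441 + 0.0225 + 0.0361 + 0.0081 + 0.0441 = 0.1774
B = 1 / 0.1774 = 5.63698
Bₛ = (B − 1)/(n − 1) = (5.63698 − 1)/(6 − 1) = 4.63698/5 = 0.92740

0.927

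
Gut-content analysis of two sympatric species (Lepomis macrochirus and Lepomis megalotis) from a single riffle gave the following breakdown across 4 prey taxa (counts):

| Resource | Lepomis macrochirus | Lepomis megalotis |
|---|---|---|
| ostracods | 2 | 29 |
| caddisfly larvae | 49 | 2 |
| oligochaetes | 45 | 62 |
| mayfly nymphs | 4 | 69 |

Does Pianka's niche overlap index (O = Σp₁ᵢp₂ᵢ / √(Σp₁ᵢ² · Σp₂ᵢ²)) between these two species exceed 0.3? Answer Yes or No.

Proportions for Lepomis macrochirus (n=100): 2/100=0.0200, 49/100=0.4900, 45/100=0.4500, 4/100=0.0400
Proportions for Lepomis megalotis (n=162): 29/162=0.1790, 2/162=0.0123, 62/162=0.3827, 69/162=0.4259
Σ p₁ᵢp₂ᵢ = 0.003580 + 0.006027 + 0.172215 + 0.017036 = 0.198858
Σp_1ᵢ² = 0.0200² + 0.4900² + 0.4500² + 0.0400² = 0.000400 + 0.240100 + 0.202500 + 0.001600 = 0.444600
Σp_2ᵢ² = 0.1790² + 0.0123² + 0.3827² + 0.4259² = 0.032041 + 0.000151 + 0.146459 + 0.181391 = 0.360042
O = 0.198858 / √(0.444600 × 0.360042) = 0.198858 / 0.4000933 = 0.4970
O = 0.4970 > 0.3 → Yes.

Yes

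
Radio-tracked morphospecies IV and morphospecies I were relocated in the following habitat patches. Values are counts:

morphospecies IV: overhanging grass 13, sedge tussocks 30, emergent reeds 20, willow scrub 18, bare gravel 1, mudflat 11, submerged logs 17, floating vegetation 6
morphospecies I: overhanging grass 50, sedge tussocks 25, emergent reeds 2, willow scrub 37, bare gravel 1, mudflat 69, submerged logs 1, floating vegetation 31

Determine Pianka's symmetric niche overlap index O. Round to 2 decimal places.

0.64

Proportions for morphospecies IV (n=116): 13/116=0.1121, 30/116=0.2586, 20/116=0.1724, 18/116=0.1552, 1/116=0.0086, 11/116=0.0948, 17/116=0.1466, 6/116=0.0517
Proportions for morphospecies I (n=216): 50/216=0.2315, 25/216=0.1157, 2/216=0.0093, 37/216=0.1713, 1/216=0.0046, 69/216=0.3194, 1/216=0.0046, 31/216=0.1435
Σ p₁ᵢp₂ᵢ = 0.025951 + 0.029920 + 0.001603 + 0.026586 + 0.000040 + 0.030279 + 0.000674 + 0.007419 = 0.122472
Σp_1ᵢ² = 0.1121² + 0.2586² + 0.1724² + 0.1552² + 0.0086² + 0.0948² + 0.1466² + 0.0517² = 0.012566 + 0.066874 + 0.029722 + 0.024087 + 0.000074 + 0.008987 + 0.021492 + 0.002673 = 0.166475
Σp_2ᵢ² = 0.2315² + 0.1157² + 0.0093² + 0.1713² + 0.0046² + 0.3194² + 0.0046² + 0.1435² = 0.053592 + 0.013386 + 0.000086 + 0.029344 + 0.000021 + 0.102016 + 0.000021 + 0.020592 = 0.219058
O = 0.122472 / √(0.166475 × 0.219058) = 0.122472 / 0.1909651 = 0.6413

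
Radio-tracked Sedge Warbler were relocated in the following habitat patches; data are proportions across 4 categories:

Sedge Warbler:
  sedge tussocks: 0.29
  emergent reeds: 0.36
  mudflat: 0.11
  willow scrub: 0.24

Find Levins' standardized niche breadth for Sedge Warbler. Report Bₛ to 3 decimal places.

Σpᵢ² = 0.29² + 0.36² + 0.11² + 0.24² = 0.0841 + 0.1296 + 0.0121 + 0.0576 = 0.2834
B = 1 / 0.2834 = 3.52858
Bₛ = (B − 1)/(n − 1) = (3.52858 − 1)/(4 − 1) = 2.52858/3 = 0.84286

0.843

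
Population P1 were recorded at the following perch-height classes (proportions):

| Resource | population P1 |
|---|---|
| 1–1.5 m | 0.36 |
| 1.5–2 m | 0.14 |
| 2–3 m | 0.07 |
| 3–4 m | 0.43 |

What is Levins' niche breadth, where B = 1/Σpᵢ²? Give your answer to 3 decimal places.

Σpᵢ² = 0.36² + 0.14² + 0.07² + 0.43² = 0.1296 + 0.0196 + 0.0049 + 0.1849 = 0.3390
B = 1 / 0.3390 = 2.94985

2.950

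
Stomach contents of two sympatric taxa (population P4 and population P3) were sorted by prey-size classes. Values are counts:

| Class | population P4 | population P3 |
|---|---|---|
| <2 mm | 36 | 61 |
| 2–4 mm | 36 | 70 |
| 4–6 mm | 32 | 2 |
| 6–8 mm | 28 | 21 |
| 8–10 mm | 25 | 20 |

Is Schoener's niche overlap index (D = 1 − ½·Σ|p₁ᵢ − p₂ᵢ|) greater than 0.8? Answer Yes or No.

Proportions for population P4 (n=157): 36/157=0.2293, 36/157=0.2293, 32/157=0.2038, 28/157=0.1783, 25/157=0.1592
Proportions for population P3 (n=174): 61/174=0.3506, 70/174=0.4023, 2/174=0.0115, 21/174=0.1207, 20/174=0.1149
Σ|p₁ᵢ − p₂ᵢ| = 0.1213 + 0.1730 + 0.1923 + 0.0576 + 0.0443 = 0.5885
D = 1 − ½ × 0.5885 = 1 − 0.29425 = 0.70575
D = 0.70575 < 0.8 → No.

No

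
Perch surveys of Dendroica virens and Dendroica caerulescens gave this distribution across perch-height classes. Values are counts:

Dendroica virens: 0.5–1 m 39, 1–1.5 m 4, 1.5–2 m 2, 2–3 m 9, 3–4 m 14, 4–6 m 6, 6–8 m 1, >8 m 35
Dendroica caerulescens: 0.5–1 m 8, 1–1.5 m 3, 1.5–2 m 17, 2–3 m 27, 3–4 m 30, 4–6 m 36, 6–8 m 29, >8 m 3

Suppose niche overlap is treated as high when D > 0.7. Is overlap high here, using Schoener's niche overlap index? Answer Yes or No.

No

Proportions for Dendroica virens (n=110): 39/110=0.3545, 4/110=0.0364, 2/110=0.0182, 9/110=0.0818, 14/110=0.1273, 6/110=0.0545, 1/110=0.0091, 35/110=0.3182
Proportions for Dendroica caerulescens (n=153): 8/153=0.0523, 3/153=0.0196, 17/153=0.1111, 27/153=0.1765, 30/153=0.1961, 36/153=0.2353, 29/153=0.1895, 3/153=0.0196
Σ|p₁ᵢ − p₂ᵢ| = 0.3022 + 0.0168 + 0.0929 + 0.0947 + 0.0688 + 0.1808 + 0.1804 + 0.2986 = 1.2352
D = 1 − ½ × 1.2352 = 1 − 0.61760 = 0.38240
D = 0.38240 < 0.7 → No.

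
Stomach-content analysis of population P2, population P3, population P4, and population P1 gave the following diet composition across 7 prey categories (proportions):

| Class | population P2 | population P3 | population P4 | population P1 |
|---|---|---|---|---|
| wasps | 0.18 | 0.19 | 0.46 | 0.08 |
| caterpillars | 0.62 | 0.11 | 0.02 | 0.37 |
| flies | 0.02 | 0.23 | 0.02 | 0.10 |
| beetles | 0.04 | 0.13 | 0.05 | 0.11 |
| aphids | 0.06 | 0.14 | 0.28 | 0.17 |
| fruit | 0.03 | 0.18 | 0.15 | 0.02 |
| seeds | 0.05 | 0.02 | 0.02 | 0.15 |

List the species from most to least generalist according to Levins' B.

Σp_P2ᵢ² = 0.18² + 0.62² + 0.02² + 0.04² + 0.06² + 0.03² + 0.05² = 0.0324 + 0.3844 + 0.0004 + 0.0016 + 0.0036 + 0.0009 + 0.0025 = 0.4258
B_P2 = 1 / 0.4258 = 2.3485
Σp_P3ᵢ² = 0.19² + 0.11² + 0.23² + 0.13² + 0.14² + 0.18² + 0.02² = 0.0361 + 0.0121 + 0.0529 + 0.0169 + 0.0196 + 0.0324 + 0.0004 = 0.1704
B_P3 = 1 / 0.1704 = 5.8685
Σp_P4ᵢ² = 0.46² + 0.02² + 0.02² + 0.05² + 0.28² + 0.15² + 0.02² = 0.2116 + 0.0004 + 0.0004 + 0.0025 + 0.0784 + 0.0225 + 0.0004 = 0.3162
B_P4 = 1 / 0.3162 = 3.1626
Σp_P1ᵢ² = 0.08² + 0.37² + 0.10² + 0.11² + 0.17² + 0.02² + 0.15² = 0.0064 + 0.1369 + 0.0100 + 0.0121 + 0.0289 + 0.0004 + 0.0225 = 0.2172
B_P1 = 1 / 0.2172 = 4.6041
Ranking by B (broadest → narrowest): population P3 (5.87) > population P1 (4.60) > population P4 (3.16) > population P2 (2.35)

population P3 > population P1 > population P4 > population P2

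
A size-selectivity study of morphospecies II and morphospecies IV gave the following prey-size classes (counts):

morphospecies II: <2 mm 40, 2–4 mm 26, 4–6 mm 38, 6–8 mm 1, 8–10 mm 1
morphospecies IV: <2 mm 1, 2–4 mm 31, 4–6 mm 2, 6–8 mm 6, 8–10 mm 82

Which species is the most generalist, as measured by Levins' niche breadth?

morphospecies II

Proportions for morphospecies II (n=106): 40/106=0.3774, 26/106=0.2453, 38/106=0.3585, 1/106=0.0094, 1/106=0.0094
Proportions for morphospecies IV (n=122): 1/122=0.0082, 31/122=0.2541, 2/122=0.0164, 6/122=0.0492, 82/122=0.6721
Σp_IIᵢ² = 0.3774² + 0.2453² + 0.3585² + 0.0094² + 0.0094² = 0.142431 + 0.060172 + 0.128522 + 0.000088 + 0.000088 = 0.331301
B_II = 1 / 0.331301 = 3.0184
Σp_IVᵢ² = 0.0082² + 0.2541² + 0.0164² + 0.0492² + 0.6721² = 0.000067 + 0.064567 + 0.000269 + 0.002421 + 0.451718 = 0.519042
B_IV = 1 / 0.519042 = 1.9266
Highest B → broadest niche (most generalist): morphospecies II (B = 3.02).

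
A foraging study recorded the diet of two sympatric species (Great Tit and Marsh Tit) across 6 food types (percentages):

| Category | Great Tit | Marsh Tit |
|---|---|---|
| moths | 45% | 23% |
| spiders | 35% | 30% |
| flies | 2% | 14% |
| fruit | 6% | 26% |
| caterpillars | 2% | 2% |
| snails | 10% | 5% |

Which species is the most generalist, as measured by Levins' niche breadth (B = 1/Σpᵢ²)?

Convert percentages to proportions (divide by 100).
Σp_Greaᵢ² = 0.45² + 0.35² + 0.02² + 0.06² + 0.02² + 0.10² = 0.2025 + 0.1225 + 0.0004 + 0.0036 + 0.0004 + 0.0100 = 0.3394
B_Grea = 1 / 0.3394 = 2.9464
Σp_Marsᵢ² = 0.23² + 0.30² + 0.14² + 0.26² + 0.02² + 0.05² = 0.0529 + 0.0900 + 0.0196 + 0.0676 + 0.0004 + 0.0025 = 0.2330
B_Mars = 1 / 0.2330 = 4.2918
Highest B → broadest niche (most generalist): Marsh Tit (B = 4.29).

Marsh Tit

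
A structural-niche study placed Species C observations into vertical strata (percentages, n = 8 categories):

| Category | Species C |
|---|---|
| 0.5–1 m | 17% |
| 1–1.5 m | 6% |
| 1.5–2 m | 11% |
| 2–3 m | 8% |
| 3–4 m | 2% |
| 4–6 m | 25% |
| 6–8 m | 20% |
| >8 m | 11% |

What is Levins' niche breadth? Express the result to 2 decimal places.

Convert percentages to proportions (divide by 100).
Σpᵢ² = 0.17² + 0.06² + 0.11² + 0.08² + 0.02² + 0.25² + 0.20² + 0.11² = 0.0289 + 0.0036 + 0.0121 + 0.0064 + 0.0004 + 0.0625 + 0.0400 + 0.0121 = 0.1660
B = 1 / 0.1660 = 6.0241

6.02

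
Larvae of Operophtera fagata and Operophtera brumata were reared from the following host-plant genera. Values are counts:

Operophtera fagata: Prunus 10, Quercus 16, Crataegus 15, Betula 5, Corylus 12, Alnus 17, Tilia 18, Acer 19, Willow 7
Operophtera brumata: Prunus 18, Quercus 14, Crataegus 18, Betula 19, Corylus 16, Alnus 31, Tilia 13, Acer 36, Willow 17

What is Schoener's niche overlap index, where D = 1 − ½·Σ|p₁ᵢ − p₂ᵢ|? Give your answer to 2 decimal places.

0.82

Proportions for Operophtera fagata (n=119): 10/119=0.0840, 16/119=0.1345, 15/119=0.1261, 5/119=0.0420, 12/119=0.1008, 17/119=0.1429, 18/119=0.1513, 19/119=0.1597, 7/119=0.0588
Proportions for Operophtera brumata (n=182): 18/182=0.0989, 14/182=0.0769, 18/182=0.0989, 19/182=0.1044, 16/182=0.0879, 31/182=0.1703, 13/182=0.0714, 36/182=0.1978, 17/182=0.0934
Σ|p₁ᵢ − p₂ᵢ| = 0.0149 + 0.0576 + 0.0272 + 0.0624 + 0.0129 + 0.0274 + 0.0799 + 0.0381 + 0.0346 = 0.3550
D = 1 − ½ × 0.3550 = 1 − 0.17750 = 0.82250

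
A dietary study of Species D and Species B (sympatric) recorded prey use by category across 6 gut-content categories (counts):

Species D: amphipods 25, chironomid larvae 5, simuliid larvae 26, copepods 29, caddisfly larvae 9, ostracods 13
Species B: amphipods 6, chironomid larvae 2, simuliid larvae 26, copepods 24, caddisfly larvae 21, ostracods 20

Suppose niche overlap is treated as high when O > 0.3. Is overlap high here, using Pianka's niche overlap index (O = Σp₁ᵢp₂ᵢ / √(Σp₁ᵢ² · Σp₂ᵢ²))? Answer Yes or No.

Proportions for Species D (n=107): 25/107=0.2336, 5/107=0.0467, 26/107=0.2430, 29/107=0.2710, 9/107=0.0841, 13/107=0.1215
Proportions for Species B (n=99): 6/99=0.0606, 2/99=0.0202, 26/99=0.2626, 24/99=0.2424, 21/99=0.2121, 20/99=0.2020
Σ p₁ᵢp₂ᵢ = 0.014156 + 0.000943 + 0.063812 + 0.065690 + 0.017838 + 0.024543 = 0.186982
Σp_1ᵢ² = 0.2336² + 0.0467² + 0.2430² + 0.2710² + 0.0841² + 0.1215² = 0.054569 + 0.002181 + 0.059049 + 0.073441 + 0.007073 + 0.014762 = 0.211075
Σp_2ᵢ² = 0.0606² + 0.0202² + 0.2626² + 0.2424² + 0.2121² + 0.2020² = 0.003672 + 0.000408 + 0.068959 + 0.058758 + 0.044986 + 0.040804 = 0.217587
O = 0.186982 / √(0.211075 × 0.217587) = 0.186982 / 0.2143063 = 0.8725
O = 0.8725 > 0.3 → Yes.

Yes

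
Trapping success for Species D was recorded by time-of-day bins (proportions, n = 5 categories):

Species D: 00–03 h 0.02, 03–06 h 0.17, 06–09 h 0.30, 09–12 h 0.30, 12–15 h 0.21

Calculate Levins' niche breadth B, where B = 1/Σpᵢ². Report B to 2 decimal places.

3.95

Σpᵢ² = 0.02² + 0.17² + 0.30² + 0.30² + 0.21² = 0.0004 + 0.0289 + 0.0900 + 0.0900 + 0.0441 = 0.2534
B = 1 / 0.2534 = 3.9463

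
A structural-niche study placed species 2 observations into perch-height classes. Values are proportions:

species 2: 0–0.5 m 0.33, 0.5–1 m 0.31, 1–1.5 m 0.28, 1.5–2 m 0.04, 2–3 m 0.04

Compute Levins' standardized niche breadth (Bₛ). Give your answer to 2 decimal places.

Σpᵢ² = 0.33² + 0.31² + 0.28² + 0.04² + 0.04² = 0.1089 + 0.0961 + 0.0784 + 0.0016 + 0.0016 = 0.2866
B = 1 / 0.2866 = 3.4892
Bₛ = (B − 1)/(n − 1) = (3.4892 − 1)/(5 − 1) = 2.4892/4 = 0.6223

0.62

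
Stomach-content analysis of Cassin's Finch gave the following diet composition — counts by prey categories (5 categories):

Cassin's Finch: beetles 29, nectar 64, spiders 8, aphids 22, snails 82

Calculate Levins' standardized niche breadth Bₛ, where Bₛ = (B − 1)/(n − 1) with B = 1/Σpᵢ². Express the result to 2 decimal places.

0.61

Proportions for Cassin's Finch (n=205): 29/205=0.1415, 64/205=0.3122, 8/205=0.0390, 22/205=0.1073, 82/205=0.4000
Σpᵢ² = 0.1415² + 0.3122² + 0.0390² + 0.1073² + 0.4000² = 0.020022 + 0.097469 + 0.001521 + 0.011513 + 0.160000 = 0.290525
B = 1 / 0.290525 = 3.4420
Bₛ = (B − 1)/(n − 1) = (3.4420 − 1)/(5 − 1) = 2.4420/4 = 0.6105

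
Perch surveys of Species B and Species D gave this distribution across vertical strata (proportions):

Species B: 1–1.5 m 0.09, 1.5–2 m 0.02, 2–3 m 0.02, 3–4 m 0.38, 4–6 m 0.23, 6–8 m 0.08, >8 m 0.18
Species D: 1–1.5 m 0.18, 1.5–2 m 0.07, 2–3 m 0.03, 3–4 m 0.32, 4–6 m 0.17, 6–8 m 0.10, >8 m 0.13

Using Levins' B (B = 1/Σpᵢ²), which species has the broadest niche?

Species D

Σp_Bᵢ² = 0.09² + 0.02² + 0.02² + 0.38² + 0.23² + 0.08² + 0.18² = 0.0081 + 0.0004 + 0.0004 + 0.1444 + 0.0529 + 0.0064 + 0.0324 = 0.2450
B_B = 1 / 0.2450 = 4.0816
Σp_Dᵢ² = 0.18² + 0.07² + 0.03² + 0.32² + 0.17² + 0.10² + 0.13² = 0.0324 + 0.0049 + 0.0009 + 0.1024 + 0.0289 + 0.0100 + 0.0169 = 0.1964
B_D = 1 / 0.1964 = 5.0916
Highest B → broadest niche (most generalist): Species D (B = 5.09).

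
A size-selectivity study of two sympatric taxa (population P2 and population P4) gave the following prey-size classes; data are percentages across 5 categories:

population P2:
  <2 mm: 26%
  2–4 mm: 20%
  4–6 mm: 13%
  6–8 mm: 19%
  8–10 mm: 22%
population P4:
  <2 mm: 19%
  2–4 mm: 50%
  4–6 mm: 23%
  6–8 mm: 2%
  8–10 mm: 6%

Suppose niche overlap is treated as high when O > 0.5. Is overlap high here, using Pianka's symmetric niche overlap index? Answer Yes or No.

Convert percentages to proportions (divide by 100).
Σ p₁ᵢp₂ᵢ = 0.0494 + 0.1000 + 0.0299 + 0.0038 + 0.0132 = 0.1963
Σp_1ᵢ² = 0.26² + 0.20² + 0.13² + 0.19² + 0.22² = 0.0676 + 0.0400 + 0.0169 + 0.0361 + 0.0484 = 0.2090
Σp_2ᵢ² = 0.19² + 0.50² + 0.23² + 0.02² + 0.06² = 0.0361 + 0.2500 + 0.0529 + 0.0004 + 0.0036 = 0.3430
O = 0.1963 / √(0.2090 × 0.3430) = 0.1963 / 0.26774 = 0.7332
O = 0.7332 > 0.5 → Yes.

Yes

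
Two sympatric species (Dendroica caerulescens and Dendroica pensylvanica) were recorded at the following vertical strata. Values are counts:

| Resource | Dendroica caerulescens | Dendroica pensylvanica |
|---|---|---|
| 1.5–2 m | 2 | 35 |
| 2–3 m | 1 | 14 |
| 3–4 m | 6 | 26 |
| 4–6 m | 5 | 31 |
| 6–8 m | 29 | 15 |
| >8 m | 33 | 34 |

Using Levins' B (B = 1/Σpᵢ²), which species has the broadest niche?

Dendroica pensylvanica

Proportions for Dendroica caerulescens (n=76): 2/76=0.0263, 1/76=0.0132, 6/76=0.0789, 5/76=0.0658, 29/76=0.3816, 33/76=0.4342
Proportions for Dendroica pensylvanica (n=155): 35/155=0.2258, 14/155=0.0903, 26/155=0.1677, 31/155=0.2000, 15/155=0.0968, 34/155=0.2194
Σp_caerᵢ² = 0.0263² + 0.0132² + 0.0789² + 0.0658² + 0.3816² + 0.4342² = 0.000692 + 0.000174 + 0.006225 + 0.004330 + 0.145619 + 0.188530 = 0.345570
B_caer = 1 / 0.345570 = 2.8938
Σp_pensᵢ² = 0.2258² + 0.0903² + 0.1677² + 0.2000² + 0.0968² + 0.2194² = 0.050986 + 0.008154 + 0.028123 + 0.040000 + 0.009370 + 0.048136 = 0.184769
B_pens = 1 / 0.184769 = 5.4122
Highest B → broadest niche (most generalist): Dendroica pensylvanica (B = 5.41).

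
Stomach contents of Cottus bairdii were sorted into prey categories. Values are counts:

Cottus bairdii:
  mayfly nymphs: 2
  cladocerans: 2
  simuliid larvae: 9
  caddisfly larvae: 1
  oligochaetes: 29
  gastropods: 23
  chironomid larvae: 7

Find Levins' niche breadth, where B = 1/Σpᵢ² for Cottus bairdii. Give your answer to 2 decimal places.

3.53

Proportions for Cottus bairdii (n=73): 2/73=0.0274, 2/73=0.0274, 9/73=0.1233, 1/73=0.0137, 29/73=0.3973, 23/73=0.3151, 7/73=0.0959
Σpᵢ² = 0.0274² + 0.0274² + 0.1233² + 0.0137² + 0.3973² + 0.3151² + 0.0959² = 0.000751 + 0.000751 + 0.015203 + 0.000188 + 0.157847 + 0.099288 + 0.009197 = 0.283225
B = 1 / 0.283225 = 3.5308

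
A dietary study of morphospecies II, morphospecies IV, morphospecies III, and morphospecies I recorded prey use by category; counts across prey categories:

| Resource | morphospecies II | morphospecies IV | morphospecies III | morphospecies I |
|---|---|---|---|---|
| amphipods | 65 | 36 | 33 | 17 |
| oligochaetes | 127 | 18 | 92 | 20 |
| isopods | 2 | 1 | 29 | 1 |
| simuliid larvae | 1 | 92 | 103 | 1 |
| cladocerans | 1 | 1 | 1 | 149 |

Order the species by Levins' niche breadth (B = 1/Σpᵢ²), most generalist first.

Proportions for morphospecies II (n=196): 65/196=0.3316, 127/196=0.6480, 2/196=0.0102, 1/196=0.0051, 1/196=0.0051
Proportions for morphospecies IV (n=148): 36/148=0.2432, 18/148=0.1216, 1/148=0.0068, 92/148=0.6216, 1/148=0.0068
Proportions for morphospecies III (n=258): 33/258=0.1279, 92/258=0.3566, 29/258=0.1124, 103/258=0.3992, 1/258=0.0039
Proportions for morphospecies I (n=188): 17/188=0.0904, 20/188=0.1064, 1/188=0.0053, 1/188=0.0053, 149/188=0.7926
Σp_IIᵢ² = 0.3316² + 0.6480² + 0.0102² + 0.0051² + 0.0051² = 0.109959 + 0.419904 + 0.000104 + 0.000026 + 0.000026 = 0.530019
B_II = 1 / 0.530019 = 1.8867
Σp_IVᵢ² = 0.2432² + 0.1216² + 0.0068² + 0.6216² + 0.0068² = 0.059146 + 0.014787 + 0.000046 + 0.386387 + 0.000046 = 0.460412
B_IV = 1 / 0.460412 = 2.1720
Σp_IIIᵢ² = 0.1279² + 0.3566² + 0.1124² + 0.3992² + 0.0039² = 0.016358 + 0.127164 + 0.012634 + 0.159361 + 0.000015 = 0.315532
B_III = 1 / 0.315532 = 3.1693
Σp_Iᵢ² = 0.0904² + 0.1064² + 0.0053² + 0.0053² + 0.7926² = 0.008172 + 0.011321 + 0.000028 + 0.000028 + 0.628215 = 0.647764
B_I = 1 / 0.647764 = 1.5438
Ranking by B (broadest → narrowest): morphospecies III (3.17) > morphospecies IV (2.17) > morphospecies II (1.89) > morphospecies I (1.54)

morphospecies III > morphospecies IV > morphospecies II > morphospecies I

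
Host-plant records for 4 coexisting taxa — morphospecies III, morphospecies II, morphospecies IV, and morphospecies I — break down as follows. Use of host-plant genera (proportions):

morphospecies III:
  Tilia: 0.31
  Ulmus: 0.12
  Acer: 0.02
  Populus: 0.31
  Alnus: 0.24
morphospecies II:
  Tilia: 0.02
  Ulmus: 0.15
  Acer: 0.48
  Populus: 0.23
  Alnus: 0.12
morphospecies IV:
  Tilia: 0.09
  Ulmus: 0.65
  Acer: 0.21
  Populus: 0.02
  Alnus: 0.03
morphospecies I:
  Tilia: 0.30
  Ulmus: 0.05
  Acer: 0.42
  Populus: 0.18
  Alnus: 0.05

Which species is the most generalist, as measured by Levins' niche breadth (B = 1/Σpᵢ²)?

Σp_IIIᵢ² = 0.31² + 0.12² + 0.02² + 0.31² + 0.24² = 0.0961 + 0.0144 + 0.0004 + 0.0961 + 0.0576 = 0.2646
B_III = 1 / 0.2646 = 3.7793
Σp_IIᵢ² = 0.02² + 0.15² + 0.48² + 0.23² + 0.12² = 0.0004 + 0.0225 + 0.2304 + 0.0529 + 0.0144 = 0.3206
B_II = 1 / 0.3206 = 3.1192
Σp_IVᵢ² = 0.09² + 0.65² + 0.21² + 0.02² + 0.03² = 0.0081 + 0.4225 + 0.0441 + 0.0004 + 0.0009 = 0.4760
B_IV = 1 / 0.4760 = 2.1008
Σp_Iᵢ² = 0.30² + 0.05² + 0.42² + 0.18² + 0.05² = 0.0900 + 0.0025 + 0.1764 + 0.0324 + 0.0025 = 0.3038
B_I = 1 / 0.3038 = 3.2916
Highest B → broadest niche (most generalist): morphospecies III (B = 3.78).

morphospecies III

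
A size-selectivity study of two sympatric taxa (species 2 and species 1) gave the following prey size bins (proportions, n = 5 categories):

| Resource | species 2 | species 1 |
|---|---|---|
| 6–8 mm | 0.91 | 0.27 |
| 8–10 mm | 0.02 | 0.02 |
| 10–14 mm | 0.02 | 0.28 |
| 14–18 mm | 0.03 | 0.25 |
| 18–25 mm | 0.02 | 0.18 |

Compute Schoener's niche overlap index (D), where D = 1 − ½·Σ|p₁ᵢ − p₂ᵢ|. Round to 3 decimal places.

Σ|p₁ᵢ − p₂ᵢ| = 0.64 + 0.00 + 0.26 + 0.22 + 0.16 = 1.28
D = 1 − ½ × 1.28 = 1 − 0.640 = 0.36000

0.360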